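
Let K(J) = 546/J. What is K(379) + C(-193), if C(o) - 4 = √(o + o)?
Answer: 2062/379 + I*√386 ≈ 5.4406 + 19.647*I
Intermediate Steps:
C(o) = 4 + √2*√o (C(o) = 4 + √(o + o) = 4 + √(2*o) = 4 + √2*√o)
K(379) + C(-193) = 546/379 + (4 + √2*√(-193)) = 546*(1/379) + (4 + √2*(I*√193)) = 546/379 + (4 + I*√386) = 2062/379 + I*√386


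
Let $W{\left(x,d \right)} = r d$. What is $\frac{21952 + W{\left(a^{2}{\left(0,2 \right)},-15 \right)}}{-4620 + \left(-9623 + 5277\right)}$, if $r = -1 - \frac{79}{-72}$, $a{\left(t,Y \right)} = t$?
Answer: $- \frac{526813}{215184} \approx -2.4482$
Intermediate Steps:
$r = \frac{7}{72}$ ($r = -1 - - \frac{79}{72} = -1 + \frac{79}{72} = \frac{7}{72} \approx 0.097222$)
$W{\left(x,d \right)} = \frac{7 d}{72}$
$\frac{21952 + W{\left(a^{2}{\left(0,2 \right)},-15 \right)}}{-4620 + \left(-9623 + 5277\right)} = \frac{21952 + \frac{7}{72} \left(-15\right)}{-4620 + \left(-9623 + 5277\right)} = \frac{21952 - \frac{35}{24}}{-4620 - 4346} = \frac{526813}{24 \left(-8966\right)} = \frac{526813}{24} \left(- \frac{1}{8966}\right) = - \frac{526813}{215184}$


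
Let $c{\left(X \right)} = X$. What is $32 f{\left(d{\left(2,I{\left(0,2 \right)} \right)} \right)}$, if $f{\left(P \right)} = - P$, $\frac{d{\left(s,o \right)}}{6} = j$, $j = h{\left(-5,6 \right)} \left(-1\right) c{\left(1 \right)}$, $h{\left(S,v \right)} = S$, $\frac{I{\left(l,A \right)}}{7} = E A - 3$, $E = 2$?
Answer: $-960$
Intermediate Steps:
$I{\left(l,A \right)} = -21 + 14 A$ ($I{\left(l,A \right)} = 7 \left(2 A - 3\right) = 7 \left(-3 + 2 A\right) = -21 + 14 A$)
$j = 5$ ($j = \left(-5\right) \left(-1\right) 1 = 5 \cdot 1 = 5$)
$d{\left(s,o \right)} = 30$ ($d{\left(s,o \right)} = 6 \cdot 5 = 30$)
$32 f{\left(d{\left(2,I{\left(0,2 \right)} \right)} \right)} = 32 \left(\left(-1\right) 30\right) = 32 \left(-30\right) = -960$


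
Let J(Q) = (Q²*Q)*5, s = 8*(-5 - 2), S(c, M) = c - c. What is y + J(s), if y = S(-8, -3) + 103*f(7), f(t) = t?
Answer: -877359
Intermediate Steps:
S(c, M) = 0
s = -56 (s = 8*(-7) = -56)
J(Q) = 5*Q³ (J(Q) = Q³*5 = 5*Q³)
y = 721 (y = 0 + 103*7 = 0 + 721 = 721)
y + J(s) = 721 + 5*(-56)³ = 721 + 5*(-175616) = 721 - 878080 = -877359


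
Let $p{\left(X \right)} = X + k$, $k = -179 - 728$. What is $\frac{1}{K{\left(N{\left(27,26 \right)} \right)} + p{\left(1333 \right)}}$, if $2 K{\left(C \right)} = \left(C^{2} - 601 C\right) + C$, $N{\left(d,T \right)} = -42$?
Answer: $\frac{1}{13908} \approx 7.1901 \cdot 10^{-5}$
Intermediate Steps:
$K{\left(C \right)} = \frac{C^{2}}{2} - 300 C$ ($K{\left(C \right)} = \frac{\left(C^{2} - 601 C\right) + C}{2} = \frac{C^{2} - 600 C}{2} = \frac{C^{2}}{2} - 300 C$)
$k = -907$ ($k = -179 - 728 = -907$)
$p{\left(X \right)} = -907 + X$ ($p{\left(X \right)} = X - 907 = -907 + X$)
$\frac{1}{K{\left(N{\left(27,26 \right)} \right)} + p{\left(1333 \right)}} = \frac{1}{\frac{1}{2} \left(-42\right) \left(-600 - 42\right) + \left(-907 + 1333\right)} = \frac{1}{\frac{1}{2} \left(-42\right) \left(-642\right) + 426} = \frac{1}{13482 + 426} = \frac{1}{13908}$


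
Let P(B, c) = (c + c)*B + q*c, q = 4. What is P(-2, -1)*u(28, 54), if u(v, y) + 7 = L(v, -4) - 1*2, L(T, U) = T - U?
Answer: 0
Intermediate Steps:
P(B, c) = 4*c + 2*B*c (P(B, c) = (c + c)*B + 4*c = (2*c)*B + 4*c = 2*B*c + 4*c = 4*c + 2*B*c)
u(v, y) = -5 + v (u(v, y) = -7 + ((v - 1*(-4)) - 1*2) = -7 + ((v + 4) - 2) = -7 + ((4 + v) - 2) = -7 + (2 + v) = -5 + v)
P(-2, -1)*u(28, 54) = (2*(-1)*(2 - 2))*(-5 + 28) = (2*(-1)*0)*23 = 0*23 = 0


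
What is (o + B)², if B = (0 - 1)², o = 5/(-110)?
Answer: 441/484 ≈ 0.91116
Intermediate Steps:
o = -1/22 (o = 5*(-1/110) = -1/22 ≈ -0.045455)
B = 1 (B = (-1)² = 1)
(o + B)² = (-1/22 + 1)² = (21/22)² = 441/484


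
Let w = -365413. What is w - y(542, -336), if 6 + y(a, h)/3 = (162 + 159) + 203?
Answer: -366967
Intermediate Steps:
y(a, h) = 1554 (y(a, h) = -18 + 3*((162 + 159) + 203) = -18 + 3*(321 + 203) = -18 + 3*524 = -18 + 1572 = 1554)
w - y(542, -336) = -365413 - 1*1554 = -365413 - 1554 = -366967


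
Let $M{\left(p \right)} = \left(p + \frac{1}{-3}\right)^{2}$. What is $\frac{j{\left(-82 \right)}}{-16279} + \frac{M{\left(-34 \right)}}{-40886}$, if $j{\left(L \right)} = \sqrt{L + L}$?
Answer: $- \frac{10609}{367974} - \frac{2 i \sqrt{41}}{16279} \approx -0.028831 - 0.00078667 i$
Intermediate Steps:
$M{\left(p \right)} = \left(- \frac{1}{3} + p\right)^{2}$ ($M{\left(p \right)} = \left(p - \frac{1}{3}\right)^{2} = \left(- \frac{1}{3} + p\right)^{2}$)
$j{\left(L \right)} = \sqrt{2} \sqrt{L}$ ($j{\left(L \right)} = \sqrt{2 L} = \sqrt{2} \sqrt{L}$)
$\frac{j{\left(-82 \right)}}{-16279} + \frac{M{\left(-34 \right)}}{-40886} = \frac{\sqrt{2} \sqrt{-82}}{-16279} + \frac{\frac{1}{9} \left(-1 + 3 \left(-34\right)\right)^{2}}{-40886} = \sqrt{2} i \sqrt{82} \left(- \frac{1}{16279}\right) + \frac{\left(-1 - 102\right)^{2}}{9} \left(- \frac{1}{40886}\right) = 2 i \sqrt{41} \left(- \frac{1}{16279}\right) + \frac{\left(-103\right)^{2}}{9} \left(- \frac{1}{40886}\right) = - \frac{2 i \sqrt{41}}{16279} + \frac{1}{9} \cdot 10609 \left(- \frac{1}{40886}\right) = - \frac{2 i \sqrt{41}}{16279} + \frac{10609}{9} \left(- \frac{1}{40886}\right) = - \frac{2 i \sqrt{41}}{16279} - \frac{10609}{367974} = - \frac{10609}{367974} - \frac{2 i \sqrt{41}}{16279}$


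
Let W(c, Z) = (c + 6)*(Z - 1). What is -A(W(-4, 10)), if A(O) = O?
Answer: -18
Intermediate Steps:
W(c, Z) = (-1 + Z)*(6 + c) (W(c, Z) = (6 + c)*(-1 + Z) = (-1 + Z)*(6 + c))
-A(W(-4, 10)) = -(-6 - 1*(-4) + 6*10 + 10*(-4)) = -(-6 + 4 + 60 - 40) = -1*18 = -18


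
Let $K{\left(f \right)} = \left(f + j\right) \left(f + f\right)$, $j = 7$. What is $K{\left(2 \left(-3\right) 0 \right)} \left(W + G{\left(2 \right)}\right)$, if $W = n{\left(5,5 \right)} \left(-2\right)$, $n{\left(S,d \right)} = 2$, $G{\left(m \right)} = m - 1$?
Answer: $0$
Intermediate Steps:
$G{\left(m \right)} = -1 + m$
$W = -4$ ($W = 2 \left(-2\right) = -4$)
$K{\left(f \right)} = 2 f \left(7 + f\right)$ ($K{\left(f \right)} = \left(f + 7\right) \left(f + f\right) = \left(7 + f\right) 2 f = 2 f \left(7 + f\right)$)
$K{\left(2 \left(-3\right) 0 \right)} \left(W + G{\left(2 \right)}\right) = 2 \cdot 2 \left(-3\right) 0 \left(7 + 2 \left(-3\right) 0\right) \left(-4 + \left(-1 + 2\right)\right) = 2 \left(\left(-6\right) 0\right) \left(7 - 0\right) \left(-4 + 1\right) = 2 \cdot 0 \left(7 + 0\right) \left(-3\right) = 2 \cdot 0 \cdot 7 \left(-3\right) = 0 \left(-3\right) = 0$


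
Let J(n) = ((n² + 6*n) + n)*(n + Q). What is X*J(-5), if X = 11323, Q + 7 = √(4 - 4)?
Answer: 1358760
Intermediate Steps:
Q = -7 (Q = -7 + √(4 - 4) = -7 + √0 = -7 + 0 = -7)
J(n) = (-7 + n)*(n² + 7*n) (J(n) = ((n² + 6*n) + n)*(n - 7) = (n² + 7*n)*(-7 + n) = (-7 + n)*(n² + 7*n))
X*J(-5) = 11323*(-5*(-49 + (-5)²)) = 11323*(-5*(-49 + 25)) = 11323*(-5*(-24)) = 11323*120 = 1358760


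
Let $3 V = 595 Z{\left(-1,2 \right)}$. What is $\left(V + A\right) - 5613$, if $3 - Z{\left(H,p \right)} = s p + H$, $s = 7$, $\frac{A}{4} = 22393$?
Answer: $\frac{245927}{3} \approx 81976.0$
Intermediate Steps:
$A = 89572$ ($A = 4 \cdot 22393 = 89572$)
$Z{\left(H,p \right)} = 3 - H - 7 p$ ($Z{\left(H,p \right)} = 3 - \left(7 p + H\right) = 3 - \left(H + 7 p\right) = 3 - H - 7 p$)
$V = - \frac{5950}{3}$ ($V = \frac{595 \left(3 - -1 - 14\right)}{3} = \frac{595 \left(3 + 1 - 14\right)}{3} = \frac{595 \left(-10\right)}{3} = \frac{1}{3} \left(-5950\right) = - \frac{5950}{3} \approx -1983.3$)
$\left(V + A\right) - 5613 = \left(- \frac{5950}{3} + 89572\right) - 5613 = \frac{262766}{3} - 5613 = \frac{245927}{3}$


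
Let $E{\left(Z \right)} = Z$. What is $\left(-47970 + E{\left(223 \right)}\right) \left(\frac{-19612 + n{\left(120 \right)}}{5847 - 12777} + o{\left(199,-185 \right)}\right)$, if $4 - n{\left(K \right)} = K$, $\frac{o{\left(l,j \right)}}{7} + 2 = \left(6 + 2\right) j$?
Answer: $\frac{27235529974}{55} \approx 4.9519 \cdot 10^{8}$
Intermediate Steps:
$o{\left(l,j \right)} = -14 + 56 j$ ($o{\left(l,j \right)} = -14 + 7 \left(6 + 2\right) j = -14 + 7 \cdot 8 j = -14 + 56 j$)
$n{\left(K \right)} = 4 - K$
$\left(-47970 + E{\left(223 \right)}\right) \left(\frac{-19612 + n{\left(120 \right)}}{5847 - 12777} + o{\left(199,-185 \right)}\right) = \left(-47970 + 223\right) \left(\frac{-19612 + \left(4 - 120\right)}{5847 - 12777} + \left(-14 + 56 \left(-185\right)\right)\right) = - 47747 \left(\frac{-19612 + \left(4 - 120\right)}{-6930} - 10374\right) = - 47747 \left(\left(-19612 - 116\right) \left(- \frac{1}{6930}\right) - 10374\right) = - 47747 \left(\left(-19728\right) \left(- \frac{1}{6930}\right) - 10374\right) = - 47747 \left(\frac{1096}{385} - 10374\right) = \left(-47747\right) \left(- \frac{3992894}{385}\right) = \frac{27235529974}{55}$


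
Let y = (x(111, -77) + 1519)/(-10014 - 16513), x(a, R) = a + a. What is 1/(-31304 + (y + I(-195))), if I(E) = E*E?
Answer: 26527/178286226 ≈ 0.00014879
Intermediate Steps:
x(a, R) = 2*a
I(E) = E²
y = -1741/26527 (y = (2*111 + 1519)/(-10014 - 16513) = (222 + 1519)/(-26527) = 1741*(-1/26527) = -1741/26527 ≈ -0.065631)
1/(-31304 + (y + I(-195))) = 1/(-31304 + (-1741/26527 + (-195)²)) = 1/(-31304 + (-1741/26527 + 38025)) = 1/(-31304 + 1008687434/26527) = 1/(178286226/26527) = 26527/178286226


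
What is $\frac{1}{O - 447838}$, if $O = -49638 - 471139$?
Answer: $- \frac{1}{968615} \approx -1.0324 \cdot 10^{-6}$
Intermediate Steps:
$O = -520777$
$\frac{1}{O - 447838} = \frac{1}{-520777 - 447838} = \frac{1}{-968615} = - \frac{1}{968615}$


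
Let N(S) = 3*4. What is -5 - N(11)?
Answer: -17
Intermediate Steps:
N(S) = 12
-5 - N(11) = -5 - 1*12 = -5 - 12 = -17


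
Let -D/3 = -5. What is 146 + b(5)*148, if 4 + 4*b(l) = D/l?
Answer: 109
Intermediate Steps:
D = 15 (D = -3*(-5) = 15)
b(l) = -1 + 15/(4*l) (b(l) = -1 + (15/l)/4 = -1 + 15/(4*l))
146 + b(5)*148 = 146 + ((15/4 - 1*5)/5)*148 = 146 + ((15/4 - 5)/5)*148 = 146 + ((⅕)*(-5/4))*148 = 146 - ¼*148 = 146 - 37 = 109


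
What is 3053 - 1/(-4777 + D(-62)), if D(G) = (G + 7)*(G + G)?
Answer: 6237278/2043 ≈ 3053.0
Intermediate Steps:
D(G) = 2*G*(7 + G) (D(G) = (7 + G)*(2*G) = 2*G*(7 + G))
3053 - 1/(-4777 + D(-62)) = 3053 - 1/(-4777 + 2*(-62)*(7 - 62)) = 3053 - 1/(-4777 + 2*(-62)*(-55)) = 3053 - 1/(-4777 + 6820) = 3053 - 1/2043 = 6237278/2043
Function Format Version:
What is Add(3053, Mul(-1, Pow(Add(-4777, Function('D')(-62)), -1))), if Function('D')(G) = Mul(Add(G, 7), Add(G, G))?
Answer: Rational(6237278, 2043) ≈ 3053.0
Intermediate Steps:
Function('D')(G) = Mul(2, G, Add(7, G)) (Function('D')(G) = Mul(Add(7, G), Mul(2, G)) = Mul(2, G, Add(7, G)))
Add(3053, Mul(-1, Pow(Add(-4777, Function('D')(-62)), -1))) = Add(3053, Mul(-1, Pow(Add(-4777, Mul(2, -62, Add(7, -62))), -1))) = Add(3053, Mul(-1, Pow(Add(-4777, Mul(2, -62, -55)), -1))) = Add(3053, Mul(-1, Pow(Add(-4777, 6820), -1))) = Add(3053, Mul(-1, Pow(2043, -1))) = Add(3053, Mul(-1, Rational(1, 2043))) = Add(3053, Rational(-1, 2043)) = Rational(6237278, 2043)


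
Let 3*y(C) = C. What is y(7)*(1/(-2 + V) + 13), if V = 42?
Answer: 3647/120 ≈ 30.392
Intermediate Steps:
y(C) = C/3
y(7)*(1/(-2 + V) + 13) = ((⅓)*7)*(1/(-2 + 42) + 13) = 7*(1/40 + 13)/3 = (7/3)*(521/40) = 3647/120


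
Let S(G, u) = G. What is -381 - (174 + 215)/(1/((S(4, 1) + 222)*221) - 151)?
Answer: -2854013951/7541845 ≈ -378.42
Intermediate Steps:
-381 - (174 + 215)/(1/((S(4, 1) + 222)*221) - 151) = -381 - (174 + 215)/(1/((4 + 222)*221) - 151) = -381 - 389/((1/221)/226 - 151) = -381 - 389/((1/226)*(1/221) - 151) = -381 - 389/(1/49946 - 151) = -381 - 389/(-7541845/49946) = -381 - 389*(-49946)/7541845 = -381 - 1*(-19428994/7541845) = -381 + 19428994/7541845 = -2854013951/7541845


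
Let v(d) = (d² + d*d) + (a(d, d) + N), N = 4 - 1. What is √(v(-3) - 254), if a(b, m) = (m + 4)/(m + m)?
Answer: I*√8394/6 ≈ 15.27*I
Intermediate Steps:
a(b, m) = (4 + m)/(2*m) (a(b, m) = (4 + m)/((2*m)) = (4 + m)*(1/(2*m)) = (4 + m)/(2*m))
N = 3
v(d) = 3 + 2*d² + (4 + d)/(2*d) (v(d) = (d² + d*d) + ((4 + d)/(2*d) + 3) = (d² + d²) + (3 + (4 + d)/(2*d)) = 2*d² + (3 + (4 + d)/(2*d)) = 3 + 2*d² + (4 + d)/(2*d))
√(v(-3) - 254) = √((7/2 + 2/(-3) + 2*(-3)²) - 254) = √((7/2 + 2*(-⅓) + 2*9) - 254) = √((7/2 - ⅔ + 18) - 254) = √(125/6 - 254) = √(-1399/6) = I*√8394/6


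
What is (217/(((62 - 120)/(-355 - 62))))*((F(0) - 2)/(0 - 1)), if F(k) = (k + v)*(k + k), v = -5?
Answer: 90489/29 ≈ 3120.3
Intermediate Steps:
F(k) = 2*k*(-5 + k) (F(k) = (k - 5)*(k + k) = (-5 + k)*(2*k) = 2*k*(-5 + k))
(217/(((62 - 120)/(-355 - 62))))*((F(0) - 2)/(0 - 1)) = (217/(((62 - 120)/(-355 - 62))))*((2*0*(-5 + 0) - 2)/(0 - 1)) = (217/((-58/(-417))))*((2*0*(-5) - 2)/(-1)) = (217/((-58*(-1/417))))*((0 - 2)*(-1)) = (217/(58/417))*(-2*(-1)) = (217*(417/58))*2 = (90489/58)*2 = 90489/29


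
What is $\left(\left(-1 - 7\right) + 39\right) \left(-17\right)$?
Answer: $-527$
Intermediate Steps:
$\left(\left(-1 - 7\right) + 39\right) \left(-17\right) = \left(-8 + 39\right) \left(-17\right) = 31 \left(-17\right) = -527$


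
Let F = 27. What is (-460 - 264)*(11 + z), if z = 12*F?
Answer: -242540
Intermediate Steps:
z = 324 (z = 12*27 = 324)
(-460 - 264)*(11 + z) = (-460 - 264)*(11 + 324) = -724*335 = -242540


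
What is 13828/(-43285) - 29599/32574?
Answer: -1731625987/1409965590 ≈ -1.2281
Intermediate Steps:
13828/(-43285) - 29599/32574 = 13828*(-1/43285) - 29599*1/32574 = -13828/43285 - 29599/32574 = -1731625987/1409965590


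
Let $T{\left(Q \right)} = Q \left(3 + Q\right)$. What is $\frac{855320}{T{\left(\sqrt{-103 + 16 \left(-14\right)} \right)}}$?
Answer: $- \frac{855320 \sqrt{327}}{- 981 i + 327 \sqrt{327}} \approx -2545.6 - 422.32 i$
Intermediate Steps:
$\frac{855320}{T{\left(\sqrt{-103 + 16 \left(-14\right)} \right)}} = \frac{855320}{\sqrt{-103 + 16 \left(-14\right)} \left(3 + \sqrt{-103 + 16 \left(-14\right)}\right)} = \frac{855320}{\sqrt{-103 - 224} \left(3 + \sqrt{-103 - 224}\right)} = \frac{855320}{\sqrt{-327} \left(3 + \sqrt{-327}\right)} = \frac{855320}{i \sqrt{327} \left(3 + i \sqrt{327}\right)} = 855320 \left(- \frac{i \sqrt{327}}{327 \left(3 + i \sqrt{327}\right)}\right) = - \frac{855320 i \sqrt{327}}{327 \left(3 + i \sqrt{327}\right)}$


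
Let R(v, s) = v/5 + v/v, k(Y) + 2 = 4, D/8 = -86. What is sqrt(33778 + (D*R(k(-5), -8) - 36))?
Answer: 19*sqrt(2270)/5 ≈ 181.05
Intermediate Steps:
D = -688 (D = 8*(-86) = -688)
k(Y) = 2 (k(Y) = -2 + 4 = 2)
R(v, s) = 1 + v/5 (R(v, s) = v*(1/5) + 1 = v/5 + 1 = 1 + v/5)
sqrt(33778 + (D*R(k(-5), -8) - 36)) = sqrt(33778 + (-688*(1 + (1/5)*2) - 36)) = sqrt(33778 + (-688*(1 + 2/5) - 36)) = sqrt(33778 + (-688*7/5 - 36)) = sqrt(33778 + (-4816/5 - 36)) = sqrt(33778 - 4996/5) = sqrt(163894/5) = 19*sqrt(2270)/5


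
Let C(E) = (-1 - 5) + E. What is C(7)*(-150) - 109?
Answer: -259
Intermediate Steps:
C(E) = -6 + E
C(7)*(-150) - 109 = (-6 + 7)*(-150) - 109 = 1*(-150) - 109 = -150 - 109 = -259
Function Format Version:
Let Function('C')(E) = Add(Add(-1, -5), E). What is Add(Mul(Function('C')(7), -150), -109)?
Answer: -259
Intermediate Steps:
Function('C')(E) = Add(-6, E)
Add(Mul(Function('C')(7), -150), -109) = Add(Mul(Add(-6, 7), -150), -109) = Add(Mul(1, -150), -109) = Add(-150, -109) = -259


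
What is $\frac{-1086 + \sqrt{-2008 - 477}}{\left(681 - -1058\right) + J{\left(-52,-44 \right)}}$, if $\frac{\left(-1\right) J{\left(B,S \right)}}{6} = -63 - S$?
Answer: $- \frac{1086}{1853} + \frac{i \sqrt{2485}}{1853} \approx -0.58608 + 0.026902 i$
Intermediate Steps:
$J{\left(B,S \right)} = 378 + 6 S$ ($J{\left(B,S \right)} = - 6 \left(-63 - S\right) = 378 + 6 S$)
$\frac{-1086 + \sqrt{-2008 - 477}}{\left(681 - -1058\right) + J{\left(-52,-44 \right)}} = \frac{-1086 + \sqrt{-2008 - 477}}{\left(681 - -1058\right) + \left(378 + 6 \left(-44\right)\right)} = \frac{-1086 + \sqrt{-2485}}{\left(681 + 1058\right) + \left(378 - 264\right)} = \frac{-1086 + i \sqrt{2485}}{1739 + 114} = \frac{-1086 + i \sqrt{2485}}{1853} = \left(-1086 + i \sqrt{2485}\right) \frac{1}{1853} = - \frac{1086}{1853} + \frac{i \sqrt{2485}}{1853}$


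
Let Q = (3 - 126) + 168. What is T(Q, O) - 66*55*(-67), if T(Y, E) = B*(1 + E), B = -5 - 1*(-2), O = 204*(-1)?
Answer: 243819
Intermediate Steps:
O = -204
B = -3 (B = -5 + 2 = -3)
Q = 45 (Q = -123 + 168 = 45)
T(Y, E) = -3 - 3*E (T(Y, E) = -3*(1 + E) = -3 - 3*E)
T(Q, O) - 66*55*(-67) = (-3 - 3*(-204)) - 66*55*(-67) = (-3 + 612) - 3630*(-67) = 609 + 243210 = 243819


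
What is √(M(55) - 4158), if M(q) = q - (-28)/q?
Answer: I*√12410035/55 ≈ 64.051*I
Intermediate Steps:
M(q) = q + 28/q
√(M(55) - 4158) = √((55 + 28/55) - 4158) = √(3053/55 - 4158) = √(-225637/55) = I*√12410035/55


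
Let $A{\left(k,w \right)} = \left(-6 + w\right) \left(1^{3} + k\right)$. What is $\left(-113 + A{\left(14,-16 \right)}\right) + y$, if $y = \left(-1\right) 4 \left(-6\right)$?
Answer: $-419$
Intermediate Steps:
$y = 24$ ($y = \left(-4\right) \left(-6\right) = 24$)
$A{\left(k,w \right)} = \left(1 + k\right) \left(-6 + w\right)$ ($A{\left(k,w \right)} = \left(-6 + w\right) \left(1 + k\right) = \left(1 + k\right) \left(-6 + w\right)$)
$\left(-113 + A{\left(14,-16 \right)}\right) + y = \left(-113 - 330\right) + 24 = -443 + 24 = -419$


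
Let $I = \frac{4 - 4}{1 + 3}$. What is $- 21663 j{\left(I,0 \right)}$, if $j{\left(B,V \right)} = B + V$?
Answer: $0$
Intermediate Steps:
$I = 0$ ($I = \frac{0}{4} = 0 \cdot \frac{1}{4} = 0$)
$- 21663 j{\left(I,0 \right)} = - 21663 \left(0 + 0\right) = \left(-21663\right) 0 = 0$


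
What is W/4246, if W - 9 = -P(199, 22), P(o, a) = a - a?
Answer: 9/4246 ≈ 0.0021196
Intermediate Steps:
P(o, a) = 0
W = 9 (W = 9 - 1*0 = 9 + 0 = 9)
W/4246 = 9/4246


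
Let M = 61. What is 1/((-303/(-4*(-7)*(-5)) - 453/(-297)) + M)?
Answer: 13860/896597 ≈ 0.015458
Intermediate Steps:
1/((-303/(-4*(-7)*(-5)) - 453/(-297)) + M) = 1/((-303/(-4*(-7)*(-5)) - 453/(-297)) + 61) = 1/((-303/(28*(-5)) - 453*(-1/297)) + 61) = 1/((-303/(-140) + 151/99) + 61) = 1/((-303*(-1/140) + 151/99) + 61) = 1/((303/140 + 151/99) + 61) = 1/(51137/13860 + 61) = 1/(896597/13860) = 13860/896597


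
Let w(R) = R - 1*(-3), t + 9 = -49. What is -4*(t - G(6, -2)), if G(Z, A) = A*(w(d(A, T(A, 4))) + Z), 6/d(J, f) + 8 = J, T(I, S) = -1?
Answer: 824/5 ≈ 164.80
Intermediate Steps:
t = -58 (t = -9 - 49 = -58)
d(J, f) = 6/(-8 + J)
w(R) = 3 + R (w(R) = R + 3 = 3 + R)
G(Z, A) = A*(3 + Z + 6/(-8 + A)) (G(Z, A) = A*((3 + 6/(-8 + A)) + Z) = A*(3 + Z + 6/(-8 + A)))
-4*(t - G(6, -2)) = -4*(-58 - (-2)*(-18 + 3*(-2) + 6*(-8 - 2))/(-8 - 2)) = -4*(-58 - (-2)*(-18 - 6 + 6*(-10))/(-10)) = -4*(-58 - (-2)*(-1)*(-18 - 6 - 60)/10) = -4*(-58 - (-2)*(-1)*(-84)/10) = -4*(-58 - 1*(-84/5)) = -4*(-58 + 84/5) = -4*(-206/5) = 824/5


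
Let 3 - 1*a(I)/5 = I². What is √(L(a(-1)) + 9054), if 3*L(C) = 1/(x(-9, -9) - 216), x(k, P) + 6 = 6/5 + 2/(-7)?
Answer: √4879107400494/23214 ≈ 95.152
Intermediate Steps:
x(k, P) = -178/35 (x(k, P) = -6 + (6/5 + 2/(-7)) = -6 + (6*(⅕) + 2*(-⅐)) = -6 + (6/5 - 2/7) = -6 + 32/35 = -178/35)
a(I) = 15 - 5*I²
L(C) = -35/23214 (L(C) = 1/(3*(-178/35 - 216)) = 1/(3*(-7738/35)) = (⅓)*(-35/7738) = -35/23214)
√(L(a(-1)) + 9054) = √(-35/23214 + 9054) = √(210179521/23214) = √4879107400494/23214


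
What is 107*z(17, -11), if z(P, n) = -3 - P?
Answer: -2140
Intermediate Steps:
107*z(17, -11) = 107*(-3 - 1*17) = 107*(-3 - 17) = 107*(-20) = -2140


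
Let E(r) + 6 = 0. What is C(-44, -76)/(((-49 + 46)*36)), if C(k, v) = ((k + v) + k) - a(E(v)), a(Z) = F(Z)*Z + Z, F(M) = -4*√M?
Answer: 79/54 + 2*I*√6/9 ≈ 1.463 + 0.54433*I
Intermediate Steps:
E(r) = -6 (E(r) = -6 + 0 = -6)
a(Z) = Z - 4*Z^(3/2) (a(Z) = (-4*√Z)*Z + Z = -4*Z^(3/2) + Z = Z - 4*Z^(3/2))
C(k, v) = 6 + v + 2*k - 24*I*√6 (C(k, v) = ((k + v) + k) - (-6 - (-24)*I*√6) = (v + 2*k) - (-6 - (-24)*I*√6) = (v + 2*k) - (-6 + 24*I*√6) = (v + 2*k) + (6 - 24*I*√6) = 6 + v + 2*k - 24*I*√6)
C(-44, -76)/(((-49 + 46)*36)) = (6 - 76 + 2*(-44) - 24*I*√6)/(((-49 + 46)*36)) = (6 - 76 - 88 - 24*I*√6)/((-3*36)) = (-158 - 24*I*√6)/(-108) = (-158 - 24*I*√6)*(-1/108) = 79/54 + 2*I*√6/9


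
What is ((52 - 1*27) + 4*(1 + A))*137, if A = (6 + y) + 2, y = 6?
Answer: 11645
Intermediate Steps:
A = 14 (A = (6 + 6) + 2 = 12 + 2 = 14)
((52 - 1*27) + 4*(1 + A))*137 = ((52 - 1*27) + 4*(1 + 14))*137 = ((52 - 27) + 4*15)*137 = (25 + 60)*137 = 85*137 = 11645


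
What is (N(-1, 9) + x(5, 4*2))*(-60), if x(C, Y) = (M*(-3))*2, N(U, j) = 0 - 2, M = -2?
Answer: -600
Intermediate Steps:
N(U, j) = -2
x(C, Y) = 12 (x(C, Y) = -2*(-3)*2 = 6*2 = 12)
(N(-1, 9) + x(5, 4*2))*(-60) = (-2 + 12)*(-60) = 10*(-60) = -600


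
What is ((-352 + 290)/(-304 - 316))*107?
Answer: 107/10 ≈ 10.700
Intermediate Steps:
((-352 + 290)/(-304 - 316))*107 = -62/(-620)*107 = -62*(-1/620)*107 = (1/10)*107 = 107/10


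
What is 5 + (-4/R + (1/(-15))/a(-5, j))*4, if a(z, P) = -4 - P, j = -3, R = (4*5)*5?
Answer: 383/75 ≈ 5.1067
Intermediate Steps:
R = 100 (R = 20*5 = 100)
5 + (-4/R + (1/(-15))/a(-5, j))*4 = 5 + (-4/100 + (1/(-15))/(-4 - 1*(-3)))*4 = 5 + (-4*1/100 + (1*(-1/15))/(-4 + 3))*4 = 5 + (-1/25 - 1/15/(-1))*4 = 5 + (-1/25 - 1/15*(-1))*4 = 5 + (-1/25 + 1/15)*4 = 5 + (2/75)*4 = 5 + 8/75 = 383/75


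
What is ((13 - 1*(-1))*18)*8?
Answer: 2016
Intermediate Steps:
((13 - 1*(-1))*18)*8 = ((13 + 1)*18)*8 = (14*18)*8 = 252*8 = 2016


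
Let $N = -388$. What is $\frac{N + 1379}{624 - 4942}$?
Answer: $- \frac{991}{4318} \approx -0.2295$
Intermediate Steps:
$\frac{N + 1379}{624 - 4942} = \frac{-388 + 1379}{624 - 4942} = \frac{991}{-4318} = 991 \left(- \frac{1}{4318}\right) = - \frac{991}{4318}$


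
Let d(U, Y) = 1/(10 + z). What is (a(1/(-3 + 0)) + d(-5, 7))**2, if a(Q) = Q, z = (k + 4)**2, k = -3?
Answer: 64/1089 ≈ 0.058770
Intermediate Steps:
z = 1 (z = (-3 + 4)**2 = 1**2 = 1)
d(U, Y) = 1/11 (d(U, Y) = 1/(10 + 1) = 1/11)
(a(1/(-3 + 0)) + d(-5, 7))**2 = (1/(-3 + 0) + 1/11)**2 = (1/(-3) + 1/11)**2 = (-1/3 + 1/11)**2 = (-8/33)**2 = 64/1089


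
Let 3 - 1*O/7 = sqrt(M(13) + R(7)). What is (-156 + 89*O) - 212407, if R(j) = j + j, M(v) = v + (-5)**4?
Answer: -210694 - 1246*sqrt(163) ≈ -2.2660e+5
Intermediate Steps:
M(v) = 625 + v (M(v) = v + 625 = 625 + v)
R(j) = 2*j
O = 21 - 14*sqrt(163) (O = 21 - 7*sqrt((625 + 13) + 2*7) = 21 - 7*sqrt(638 + 14) = 21 - 14*sqrt(163) ≈ -157.74)
(-156 + 89*O) - 212407 = (-156 + 89*(21 - 14*sqrt(163))) - 212407 = (-156 + (1869 - 1246*sqrt(163))) - 212407 = (1713 - 1246*sqrt(163)) - 212407 = -210694 - 1246*sqrt(163)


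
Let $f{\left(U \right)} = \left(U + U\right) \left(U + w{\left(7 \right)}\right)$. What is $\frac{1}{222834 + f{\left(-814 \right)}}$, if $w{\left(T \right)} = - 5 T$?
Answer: $\frac{1}{1605006} \approx 6.2305 \cdot 10^{-7}$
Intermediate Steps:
$f{\left(U \right)} = 2 U \left(-35 + U\right)$ ($f{\left(U \right)} = \left(U + U\right) \left(U - 35\right) = 2 U \left(U - 35\right) = 2 U \left(-35 + U\right)$)
$\frac{1}{222834 + f{\left(-814 \right)}} = \frac{1}{222834 + 2 \left(-814\right) \left(-35 - 814\right)} = \frac{1}{222834 + 2 \left(-814\right) \left(-849\right)} = \frac{1}{222834 + 1382172} = \frac{1}{1605006}$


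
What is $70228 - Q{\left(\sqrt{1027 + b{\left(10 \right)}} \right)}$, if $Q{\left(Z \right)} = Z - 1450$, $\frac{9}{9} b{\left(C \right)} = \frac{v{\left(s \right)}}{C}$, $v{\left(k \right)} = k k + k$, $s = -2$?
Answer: $71678 - \frac{4 \sqrt{1605}}{5} \approx 71646.0$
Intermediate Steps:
$v{\left(k \right)} = k + k^{2}$ ($v{\left(k \right)} = k^{2} + k = k + k^{2}$)
$b{\left(C \right)} = \frac{2}{C}$ ($b{\left(C \right)} = \frac{\left(-2\right) \left(1 - 2\right)}{C} = \frac{\left(-2\right) \left(-1\right)}{C} = \frac{2}{C}$)
$Q{\left(Z \right)} = -1450 + Z$
$70228 - Q{\left(\sqrt{1027 + b{\left(10 \right)}} \right)} = 70228 - \left(-1450 + \sqrt{1027 + \frac{2}{10}}\right) = 70228 - \left(-1450 + \sqrt{1027 + 2 \cdot \frac{1}{10}}\right) = 70228 - \left(-1450 + \sqrt{1027 + \frac{1}{5}}\right) = 70228 - \left(-1450 + \sqrt{\frac{5136}{5}}\right) = 70228 - \left(-1450 + \frac{4 \sqrt{1605}}{5}\right) = 70228 + \left(1450 - \frac{4 \sqrt{1605}}{5}\right) = 71678 - \frac{4 \sqrt{1605}}{5}$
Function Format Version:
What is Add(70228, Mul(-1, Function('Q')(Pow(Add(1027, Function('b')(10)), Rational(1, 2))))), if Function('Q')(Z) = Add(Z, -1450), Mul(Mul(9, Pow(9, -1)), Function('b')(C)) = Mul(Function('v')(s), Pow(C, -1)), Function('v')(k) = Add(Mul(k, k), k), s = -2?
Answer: Add(71678, Mul(Rational(-4, 5), Pow(1605, Rational(1, 2)))) ≈ 71646.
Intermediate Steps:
Function('v')(k) = Add(k, Pow(k, 2)) (Function('v')(k) = Add(Pow(k, 2), k) = Add(k, Pow(k, 2)))
Function('b')(C) = Mul(2, Pow(C, -1)) (Function('b')(C) = Mul(Mul(-2, Add(1, -2)), Pow(C, -1)) = Mul(Mul(-2, -1), Pow(C, -1)) = Mul(2, Pow(C, -1)))
Function('Q')(Z) = Add(-1450, Z)
Add(70228, Mul(-1, Function('Q')(Pow(Add(1027, Function('b')(10)), Rational(1, 2))))) = Add(70228, Mul(-1, Add(-1450, Pow(Add(1027, Mul(2, Pow(10, -1))), Rational(1, 2))))) = Add(70228, Mul(-1, Add(-1450, Pow(Add(1027, Mul(2, Rational(1, 10))), Rational(1, 2))))) = Add(70228, Mul(-1, Add(-1450, Pow(Add(1027, Rational(1, 5)), Rational(1, 2))))) = Add(70228, Mul(-1, Add(-1450, Pow(Rational(5136, 5), Rational(1, 2))))) = Add(70228, Mul(-1, Add(-1450, Mul(Rational(4, 5), Pow(1605, Rational(1, 2)))))) = Add(70228, Add(1450, Mul(Rational(-4, 5), Pow(1605, Rational(1, 2))))) = Add(71678, Mul(Rational(-4, 5), Pow(1605, Rational(1, 2))))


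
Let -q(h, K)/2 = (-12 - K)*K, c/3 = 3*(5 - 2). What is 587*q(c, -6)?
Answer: -42264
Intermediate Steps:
c = 27 (c = 3*(3*(5 - 2)) = 3*(3*3) = 3*9 = 27)
q(h, K) = -2*K*(-12 - K) (q(h, K) = -2*(-12 - K)*K = -2*K*(-12 - K))
587*q(c, -6) = 587*(2*(-6)*(12 - 6)) = 587*(2*(-6)*6) = 587*(-72) = -42264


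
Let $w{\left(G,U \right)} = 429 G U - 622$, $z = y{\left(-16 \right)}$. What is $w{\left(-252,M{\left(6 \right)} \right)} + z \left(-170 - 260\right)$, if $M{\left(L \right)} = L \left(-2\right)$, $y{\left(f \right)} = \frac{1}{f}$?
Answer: $\frac{10373607}{8} \approx 1.2967 \cdot 10^{6}$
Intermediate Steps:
$M{\left(L \right)} = - 2 L$
$z = - \frac{1}{16}$ ($z = \frac{1}{-16} = - \frac{1}{16} \approx -0.0625$)
$w{\left(G,U \right)} = -622 + 429 G U$ ($w{\left(G,U \right)} = 429 G U - 622 = -622 + 429 G U$)
$w{\left(-252,M{\left(6 \right)} \right)} + z \left(-170 - 260\right) = \left(-622 + 429 \left(-252\right) \left(\left(-2\right) 6\right)\right) - \frac{-170 - 260}{16} = \left(-622 + 429 \left(-252\right) \left(-12\right)\right) - - \frac{215}{8} = \left(-622 + 1297296\right) + \frac{215}{8} = 1296674 + \frac{215}{8} = \frac{10373607}{8}$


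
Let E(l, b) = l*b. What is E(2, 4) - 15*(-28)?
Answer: 428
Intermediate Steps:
E(l, b) = b*l
E(2, 4) - 15*(-28) = 4*2 - 15*(-28) = 8 + 420 = 428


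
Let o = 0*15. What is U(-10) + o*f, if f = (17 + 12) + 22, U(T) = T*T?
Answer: 100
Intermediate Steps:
U(T) = T**2
f = 51 (f = 29 + 22 = 51)
o = 0
U(-10) + o*f = (-10)**2 + 0*51 = 100 + 0 = 100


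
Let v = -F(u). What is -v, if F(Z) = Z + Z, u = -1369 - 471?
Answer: -3680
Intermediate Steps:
u = -1840
F(Z) = 2*Z
v = 3680 (v = -2*(-1840) = -1*(-3680) = 3680)
-v = -1*3680 = -3680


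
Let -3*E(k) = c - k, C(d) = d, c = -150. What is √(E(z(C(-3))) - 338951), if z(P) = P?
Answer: I*√338902 ≈ 582.15*I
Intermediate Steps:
E(k) = 50 + k/3 (E(k) = -(-150 - k)/3 = 50 + k/3)
√(E(z(C(-3))) - 338951) = √((50 + (⅓)*(-3)) - 338951) = √((50 - 1) - 338951) = √(49 - 338951) = √(-338902) = I*√338902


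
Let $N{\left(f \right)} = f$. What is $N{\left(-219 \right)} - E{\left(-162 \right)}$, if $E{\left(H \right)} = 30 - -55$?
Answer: $-304$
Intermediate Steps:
$E{\left(H \right)} = 85$ ($E{\left(H \right)} = 30 + 55 = 85$)
$N{\left(-219 \right)} - E{\left(-162 \right)} = -219 - 85 = -304$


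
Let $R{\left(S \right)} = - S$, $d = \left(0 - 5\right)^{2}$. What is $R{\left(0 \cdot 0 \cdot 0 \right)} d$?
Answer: $0$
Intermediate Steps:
$d = 25$ ($d = \left(-5\right)^{2} = 25$)
$R{\left(0 \cdot 0 \cdot 0 \right)} d = - 0 \cdot 0 \cdot 0 \cdot 25 = - 0 \cdot 0 \cdot 25 = \left(-1\right) 0 \cdot 25 = 0 \cdot 25 = 0$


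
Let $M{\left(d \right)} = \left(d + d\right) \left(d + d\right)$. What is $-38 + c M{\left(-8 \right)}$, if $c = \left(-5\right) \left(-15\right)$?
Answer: $19162$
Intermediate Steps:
$M{\left(d \right)} = 4 d^{2}$ ($M{\left(d \right)} = 2 d 2 d = 4 d^{2}$)
$c = 75$
$-38 + c M{\left(-8 \right)} = -38 + 75 \cdot 4 \left(-8\right)^{2} = -38 + 75 \cdot 4 \cdot 64 = -38 + 75 \cdot 256 = -38 + 19200 = 19162$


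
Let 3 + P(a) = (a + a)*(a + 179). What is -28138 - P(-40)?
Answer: -17015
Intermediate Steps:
P(a) = -3 + 2*a*(179 + a) (P(a) = -3 + (a + a)*(a + 179) = -3 + (2*a)*(179 + a) = -3 + 2*a*(179 + a))
-28138 - P(-40) = -28138 - (-3 + 2*(-40)² + 358*(-40)) = -28138 - (-3 + 2*1600 - 14320) = -28138 - (-3 + 3200 - 14320) = -28138 - 1*(-11123) = -28138 + 11123 = -17015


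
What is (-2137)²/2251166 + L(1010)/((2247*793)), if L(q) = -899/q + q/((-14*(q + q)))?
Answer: 4425488885055529/2181523230762540 ≈ 2.0286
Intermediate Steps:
L(q) = -1/28 - 899/q (L(q) = -899/q + q/((-28*q)) = -899/q + q*(-1/(28*q)) = -899/q - 1/28 = -1/28 - 899/q)
(-2137)²/2251166 + L(1010)/((2247*793)) = (-2137)²/2251166 + ((1/28)*(-25172 - 1*1010)/1010)/((2247*793)) = 4566769*(1/2251166) + ((1/28)*(1/1010)*(-25172 - 1010))/1781871 = 4566769/2251166 + ((1/28)*(1/1010)*(-26182))*(1/1781871) = 4566769/2251166 - 13091/14140*1/1781871 = 4566769/2251166 - 1007/1938127380 = 4425488885055529/2181523230762540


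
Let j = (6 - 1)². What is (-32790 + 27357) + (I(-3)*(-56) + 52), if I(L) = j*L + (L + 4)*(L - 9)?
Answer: -509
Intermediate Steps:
j = 25 (j = 5² = 25)
I(L) = 25*L + (-9 + L)*(4 + L) (I(L) = 25*L + (L + 4)*(L - 9) = 25*L + (4 + L)*(-9 + L) = 25*L + (-9 + L)*(4 + L))
(-32790 + 27357) + (I(-3)*(-56) + 52) = (-32790 + 27357) + ((-36 + (-3)² + 20*(-3))*(-56) + 52) = -5433 + ((-36 + 9 - 60)*(-56) + 52) = -5433 + (-87*(-56) + 52) = -5433 + (4872 + 52) = -5433 + 4924 = -509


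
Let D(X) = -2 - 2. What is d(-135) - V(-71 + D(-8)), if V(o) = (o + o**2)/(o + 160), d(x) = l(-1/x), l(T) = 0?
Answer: -1110/17 ≈ -65.294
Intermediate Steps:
D(X) = -4
d(x) = 0
V(o) = (o + o**2)/(160 + o)
d(-135) - V(-71 + D(-8)) = 0 - (-71 - 4)*(1 + (-71 - 4))/(160 + (-71 - 4)) = 0 - (-75)*(1 - 75)/(160 - 75) = 0 - (-75)*(-74)/85 = 0 - 1*1110/17 = 0 - 1110/17 = -1110/17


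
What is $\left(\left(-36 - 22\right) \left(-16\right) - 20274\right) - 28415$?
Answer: $-47761$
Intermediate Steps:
$\left(\left(-36 - 22\right) \left(-16\right) - 20274\right) - 28415 = \left(\left(-58\right) \left(-16\right) - 20274\right) - 28415 = \left(928 - 20274\right) - 28415 = -19346 - 28415 = -47761$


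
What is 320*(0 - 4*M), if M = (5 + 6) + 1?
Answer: -15360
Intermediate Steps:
M = 12 (M = 11 + 1 = 12)
320*(0 - 4*M) = 320*(0 - 4*12) = 320*(0 - 48) = 320*(-48) = -15360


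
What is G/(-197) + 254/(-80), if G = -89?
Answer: -21459/7880 ≈ -2.7232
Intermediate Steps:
G/(-197) + 254/(-80) = -89/(-197) + 254/(-80) = -89*(-1/197) + 254*(-1/80) = 89/197 - 127/40 = -21459/7880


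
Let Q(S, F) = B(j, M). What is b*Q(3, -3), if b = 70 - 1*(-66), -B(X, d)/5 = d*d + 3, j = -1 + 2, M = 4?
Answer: -12920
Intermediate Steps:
j = 1
B(X, d) = -15 - 5*d² (B(X, d) = -5*(d*d + 3) = -5*(d² + 3) = -5*(3 + d²) = -15 - 5*d²)
Q(S, F) = -95 (Q(S, F) = -15 - 5*4² = -15 - 5*16 = -15 - 80 = -95)
b = 136 (b = 70 + 66 = 136)
b*Q(3, -3) = 136*(-95) = -12920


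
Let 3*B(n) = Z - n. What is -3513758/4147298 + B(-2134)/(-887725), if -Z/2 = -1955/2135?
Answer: -26663617579337/31441377399607 ≈ -0.84804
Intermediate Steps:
Z = 782/427 (Z = -(-3910)/2135 = -2*(-391/427) = 782/427 ≈ 1.8314)
B(n) = 782/1281 - n/3 (B(n) = (782/427 - n)/3 = 782/1281 - n/3)
-3513758/4147298 + B(-2134)/(-887725) = -3513758/4147298 + (782/1281 - ⅓*(-2134))/(-887725) = -3513758*1/4147298 + (782/1281 + 2134/3)*(-1/887725) = -1756879/2073649 + (304000/427)*(-1/887725) = -1756879/2073649 - 12160/15162343 = -26663617579337/31441377399607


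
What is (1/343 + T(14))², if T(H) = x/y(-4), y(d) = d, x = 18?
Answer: 9517225/470596 ≈ 20.224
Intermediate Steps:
T(H) = -9/2 (T(H) = 18/(-4) = 18*(-¼) = -9/2)
(1/343 + T(14))² = (1/343 - 9/2)² = (-3085/686)² = 9517225/470596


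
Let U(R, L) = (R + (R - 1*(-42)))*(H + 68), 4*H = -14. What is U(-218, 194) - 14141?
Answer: -39554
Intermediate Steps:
H = -7/2 (H = (¼)*(-14) = -7/2 ≈ -3.5000)
U(R, L) = 2709 + 129*R (U(R, L) = (R + (R - 1*(-42)))*(-7/2 + 68) = (R + (R + 42))*(129/2) = (R + (42 + R))*(129/2) = (42 + 2*R)*(129/2) = 2709 + 129*R)
U(-218, 194) - 14141 = (2709 + 129*(-218)) - 14141 = (2709 - 28122) - 14141 = -25413 - 14141 = -39554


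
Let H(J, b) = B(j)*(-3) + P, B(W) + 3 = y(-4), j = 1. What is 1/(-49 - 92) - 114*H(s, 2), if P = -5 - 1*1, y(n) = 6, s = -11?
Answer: 241109/141 ≈ 1710.0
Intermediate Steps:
B(W) = 3 (B(W) = -3 + 6 = 3)
P = -6 (P = -5 - 1 = -6)
H(J, b) = -15 (H(J, b) = 3*(-3) - 6 = -9 - 6 = -15)
1/(-49 - 92) - 114*H(s, 2) = 1/(-49 - 92) - 114*(-15) = 1/(-141) + 1710 = -1/141 + 1710 = 241109/141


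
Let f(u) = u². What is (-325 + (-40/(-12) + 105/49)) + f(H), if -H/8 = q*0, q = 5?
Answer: -6710/21 ≈ -319.52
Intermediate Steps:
H = 0 (H = -40*0 = -8*0 = 0)
(-325 + (-40/(-12) + 105/49)) + f(H) = (-325 + (-40/(-12) + 105/49)) + 0² = (-325 + (-40*(-1/12) + 105*(1/49))) + 0 = (-325 + (10/3 + 15/7)) + 0 = (-325 + 115/21) + 0 = -6710/21 + 0 = -6710/21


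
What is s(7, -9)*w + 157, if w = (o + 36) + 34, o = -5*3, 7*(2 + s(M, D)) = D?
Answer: -166/7 ≈ -23.714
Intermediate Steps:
s(M, D) = -2 + D/7
o = -15
w = 55 (w = (-15 + 36) + 34 = 21 + 34 = 55)
s(7, -9)*w + 157 = (-2 + (1/7)*(-9))*55 + 157 = (-2 - 9/7)*55 + 157 = -23/7*55 + 157 = -1265/7 + 157 = -166/7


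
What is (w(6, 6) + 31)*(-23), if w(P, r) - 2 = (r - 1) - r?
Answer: -736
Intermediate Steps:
w(P, r) = 1 (w(P, r) = 2 + ((r - 1) - r) = 2 + ((-1 + r) - r) = 2 - 1 = 1)
(w(6, 6) + 31)*(-23) = (1 + 31)*(-23) = 32*(-23) = -736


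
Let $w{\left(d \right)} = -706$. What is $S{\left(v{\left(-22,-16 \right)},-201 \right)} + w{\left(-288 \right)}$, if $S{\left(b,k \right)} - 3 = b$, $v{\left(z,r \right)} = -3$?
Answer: $-706$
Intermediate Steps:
$S{\left(b,k \right)} = 3 + b$
$S{\left(v{\left(-22,-16 \right)},-201 \right)} + w{\left(-288 \right)} = \left(3 - 3\right) - 706 = 0 - 706 = -706$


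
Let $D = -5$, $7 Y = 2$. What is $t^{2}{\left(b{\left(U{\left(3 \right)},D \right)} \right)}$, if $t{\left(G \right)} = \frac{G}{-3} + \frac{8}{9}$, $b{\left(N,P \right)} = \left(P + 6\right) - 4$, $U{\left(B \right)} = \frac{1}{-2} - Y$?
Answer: $\frac{289}{81} \approx 3.5679$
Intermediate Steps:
$Y = \frac{2}{7}$ ($Y = \frac{1}{7} \cdot 2 = \frac{2}{7} \approx 0.28571$)
$U{\left(B \right)} = - \frac{11}{14}$ ($U{\left(B \right)} = \frac{1}{-2} - \frac{2}{7} = - \frac{1}{2} - \frac{2}{7} = - \frac{11}{14}$)
$b{\left(N,P \right)} = 2 + P$ ($b{\left(N,P \right)} = \left(6 + P\right) - 4 = 2 + P$)
$t{\left(G \right)} = \frac{8}{9} - \frac{G}{3}$ ($t{\left(G \right)} = G \left(- \frac{1}{3}\right) + 8 \cdot \frac{1}{9} = - \frac{G}{3} + \frac{8}{9} = \frac{8}{9} - \frac{G}{3}$)
$t^{2}{\left(b{\left(U{\left(3 \right)},D \right)} \right)} = \left(\frac{8}{9} - \frac{2 - 5}{3}\right)^{2} = \left(\frac{8}{9} - -1\right)^{2} = \left(\frac{8}{9} + 1\right)^{2} = \left(\frac{17}{9}\right)^{2} = \frac{289}{81}$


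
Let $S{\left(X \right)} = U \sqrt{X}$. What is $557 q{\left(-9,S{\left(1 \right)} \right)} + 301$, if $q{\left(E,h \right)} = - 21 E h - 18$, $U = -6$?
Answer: $-641363$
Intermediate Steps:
$S{\left(X \right)} = - 6 \sqrt{X}$
$q{\left(E,h \right)} = -18 - 21 E h$ ($q{\left(E,h \right)} = - 21 E h - 18 = -18 - 21 E h$)
$557 q{\left(-9,S{\left(1 \right)} \right)} + 301 = 557 \left(-18 - - 189 \left(- 6 \sqrt{1}\right)\right) + 301 = 557 \left(-18 - - 189 \left(\left(-6\right) 1\right)\right) + 301 = 557 \left(-18 - \left(-189\right) \left(-6\right)\right) + 301 = 557 \left(-18 - 1134\right) + 301 = 557 \left(-1152\right) + 301 = -641664 + 301 = -641363$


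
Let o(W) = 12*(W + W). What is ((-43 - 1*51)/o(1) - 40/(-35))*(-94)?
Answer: 10951/42 ≈ 260.74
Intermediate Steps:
o(W) = 24*W (o(W) = 12*(2*W) = 24*W)
((-43 - 1*51)/o(1) - 40/(-35))*(-94) = ((-43 - 1*51)/((24*1)) - 40/(-35))*(-94) = ((-43 - 51)/24 - 40*(-1/35))*(-94) = (-94*1/24 + 8/7)*(-94) = (-47/12 + 8/7)*(-94) = -233/84*(-94) = 10951/42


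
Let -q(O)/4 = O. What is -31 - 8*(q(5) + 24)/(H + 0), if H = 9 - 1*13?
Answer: -23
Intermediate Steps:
H = -4 (H = 9 - 13 = -4)
q(O) = -4*O
-31 - 8*(q(5) + 24)/(H + 0) = -31 - 8*(-4*5 + 24)/(-4 + 0) = -31 - 8*(-20 + 24)/(-4) = -31 - 32*(-1)/4 = -31 - 8*(-1) = -31 + 8 = -23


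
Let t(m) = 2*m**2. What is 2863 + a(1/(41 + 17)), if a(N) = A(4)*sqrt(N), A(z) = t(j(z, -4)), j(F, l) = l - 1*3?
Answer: 2863 + 49*sqrt(58)/29 ≈ 2875.9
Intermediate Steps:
j(F, l) = -3 + l (j(F, l) = l - 3 = -3 + l)
A(z) = 98 (A(z) = 2*(-3 - 4)**2 = 2*(-7)**2 = 2*49 = 98)
a(N) = 98*sqrt(N)
2863 + a(1/(41 + 17)) = 2863 + 98*sqrt(1/(41 + 17)) = 2863 + 98*sqrt(1/58) = 2863 + 98*(sqrt(58)/58) = 2863 + 49*sqrt(58)/29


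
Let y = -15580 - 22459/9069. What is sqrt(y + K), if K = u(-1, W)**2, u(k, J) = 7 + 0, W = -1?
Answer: I*sqrt(1277578125762)/9069 ≈ 124.63*I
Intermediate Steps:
u(k, J) = 7
y = -141317479/9069 (y = -15580 - 22459/9069 = -141317479/9069 ≈ -15582.)
K = 49 (K = 7**2 = 49)
sqrt(y + K) = sqrt(-141317479/9069 + 49) = sqrt(-140873098/9069) = I*sqrt(1277578125762)/9069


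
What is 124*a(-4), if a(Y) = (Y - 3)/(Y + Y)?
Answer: 217/2 ≈ 108.50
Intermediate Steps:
a(Y) = (-3 + Y)/(2*Y) (a(Y) = (-3 + Y)/((2*Y)) = (-3 + Y)*(1/(2*Y)) = (-3 + Y)/(2*Y))
124*a(-4) = 124*((½)*(-3 - 4)/(-4)) = 124*((½)*(-¼)*(-7)) = 124*(7/8) = 217/2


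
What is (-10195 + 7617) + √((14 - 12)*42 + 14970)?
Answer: -2578 + √15054 ≈ -2455.3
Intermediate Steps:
(-10195 + 7617) + √((14 - 12)*42 + 14970) = -2578 + √(2*42 + 14970) = -2578 + √(84 + 14970) = -2578 + √15054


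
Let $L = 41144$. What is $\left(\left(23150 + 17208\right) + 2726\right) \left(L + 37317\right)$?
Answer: $3380413724$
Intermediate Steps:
$\left(\left(23150 + 17208\right) + 2726\right) \left(L + 37317\right) = \left(\left(23150 + 17208\right) + 2726\right) \left(41144 + 37317\right) = \left(40358 + 2726\right) 78461 = 43084 \cdot 78461 = 3380413724$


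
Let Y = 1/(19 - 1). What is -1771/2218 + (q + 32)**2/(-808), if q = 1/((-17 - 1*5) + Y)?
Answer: -36039199682/17476204225 ≈ -2.0622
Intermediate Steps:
Y = 1/18 ≈ 0.055556
q = -18/395 (q = 1/((-17 - 1*5) + 1/18) = 1/((-17 - 5) + 1/18) = 1/(-22 + 1/18) = 1/(-395/18) = -18/395 ≈ -0.045570)
-1771/2218 + (q + 32)**2/(-808) = -1771/2218 + (-18/395 + 32)**2/(-808) = -1771*1/2218 + (12622/395)**2*(-1/808) = -1771/2218 + (159314884/156025)*(-1/808) = -1771/2218 - 39828721/31517050 = -36039199682/17476204225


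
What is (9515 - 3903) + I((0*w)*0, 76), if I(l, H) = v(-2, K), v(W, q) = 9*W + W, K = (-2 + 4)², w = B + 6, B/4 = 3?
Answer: 5592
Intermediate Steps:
B = 12 (B = 4*3 = 12)
w = 18 (w = 12 + 6 = 18)
K = 4 (K = 2² = 4)
v(W, q) = 10*W
I(l, H) = -20 (I(l, H) = 10*(-2) = -20)
(9515 - 3903) + I((0*w)*0, 76) = (9515 - 3903) - 20 = 5612 - 20 = 5592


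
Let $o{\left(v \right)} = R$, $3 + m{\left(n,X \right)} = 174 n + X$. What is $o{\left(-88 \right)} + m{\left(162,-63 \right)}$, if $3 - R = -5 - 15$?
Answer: $28145$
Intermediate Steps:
$m{\left(n,X \right)} = -3 + X + 174 n$ ($m{\left(n,X \right)} = -3 + \left(174 n + X\right) = -3 + \left(X + 174 n\right) = -3 + X + 174 n$)
$R = 23$ ($R = 3 - \left(-5 - 15\right) = 3 - -20 = 3 + 20 = 23$)
$o{\left(v \right)} = 23$
$o{\left(-88 \right)} + m{\left(162,-63 \right)} = 23 - -28122 = 23 + 28122 = 28145$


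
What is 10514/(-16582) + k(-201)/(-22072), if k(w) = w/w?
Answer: -116040795/182998952 ≈ -0.63411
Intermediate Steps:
k(w) = 1
10514/(-16582) + k(-201)/(-22072) = 10514/(-16582) + 1/(-22072) = 10514*(-1/16582) + 1*(-1/22072) = -5257/8291 - 1/22072 = -116040795/182998952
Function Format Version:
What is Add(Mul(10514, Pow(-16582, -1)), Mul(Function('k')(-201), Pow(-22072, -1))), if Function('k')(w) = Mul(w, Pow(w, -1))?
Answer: Rational(-116040795, 182998952) ≈ -0.63411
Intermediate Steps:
Function('k')(w) = 1
Add(Mul(10514, Pow(-16582, -1)), Mul(Function('k')(-201), Pow(-22072, -1))) = Add(Mul(10514, Pow(-16582, -1)), Mul(1, Pow(-22072, -1))) = Add(Mul(10514, Rational(-1, 16582)), Mul(1, Rational(-1, 22072))) = Add(Rational(-5257, 8291), Rational(-1, 22072)) = Rational(-116040795, 182998952)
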